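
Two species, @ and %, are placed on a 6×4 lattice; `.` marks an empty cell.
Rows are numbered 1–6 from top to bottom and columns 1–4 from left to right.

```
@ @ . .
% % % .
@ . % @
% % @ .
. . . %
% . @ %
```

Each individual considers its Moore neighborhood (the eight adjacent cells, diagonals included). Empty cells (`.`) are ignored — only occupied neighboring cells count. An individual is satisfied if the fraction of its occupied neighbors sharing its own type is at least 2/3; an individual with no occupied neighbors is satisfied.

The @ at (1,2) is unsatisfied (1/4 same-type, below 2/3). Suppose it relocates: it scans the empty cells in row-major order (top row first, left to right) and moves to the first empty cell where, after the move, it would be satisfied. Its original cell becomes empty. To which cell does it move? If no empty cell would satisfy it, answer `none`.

Vacating (1,2). Empty cells in order:
  (1,3): 0/2 same-type → still unsatisfied.
  (1,4): 0/1 same-type → still unsatisfied.
  (2,4): 1/3 same-type → still unsatisfied.
  (3,2): 2/8 same-type → still unsatisfied.
  (4,4): 2/4 same-type → still unsatisfied.
  (5,1): 0/3 same-type → still unsatisfied.
  (5,2): 2/5 same-type → still unsatisfied.
  (5,3): 2/5 same-type → still unsatisfied.
  (6,2): 1/2 same-type → still unsatisfied.

none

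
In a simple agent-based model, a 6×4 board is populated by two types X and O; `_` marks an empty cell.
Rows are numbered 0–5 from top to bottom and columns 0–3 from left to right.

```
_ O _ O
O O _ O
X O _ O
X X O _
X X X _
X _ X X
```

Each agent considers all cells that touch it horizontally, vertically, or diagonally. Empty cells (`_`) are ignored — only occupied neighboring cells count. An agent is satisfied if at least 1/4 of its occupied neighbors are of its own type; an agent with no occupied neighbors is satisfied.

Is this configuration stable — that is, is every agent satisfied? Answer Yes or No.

Row 0: (0,1)O 2/2 ok · (0,3)O 1/1 ok
Row 1: (1,0)O 3/4 ok · (1,1)O 3/4 ok · (1,3)O 2/2 ok
Row 2: (2,0)X 2/5 ok · (2,1)O 3/6 ok · (2,3)O 2/2 ok
Row 3: (3,0)X 4/5 ok · (3,1)X 5/7 ok · (3,2)O 2/5 ok
Row 4: (4,0)X 4/4 ok · (4,1)X 6/7 ok · (4,2)X 4/5 ok
Row 5: (5,0)X 2/2 ok · (5,2)X 3/3 ok · (5,3)X 2/2 ok
All meet the threshold, so the configuration is stable.

Yes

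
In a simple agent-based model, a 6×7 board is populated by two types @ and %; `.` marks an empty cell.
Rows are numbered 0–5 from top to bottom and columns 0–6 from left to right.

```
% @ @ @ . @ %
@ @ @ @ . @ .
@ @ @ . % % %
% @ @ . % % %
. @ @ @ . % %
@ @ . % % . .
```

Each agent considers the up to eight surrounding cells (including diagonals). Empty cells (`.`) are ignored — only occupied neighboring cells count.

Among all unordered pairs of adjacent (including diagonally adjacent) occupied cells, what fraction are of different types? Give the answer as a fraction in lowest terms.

Scan each occupied cell's neighbors to the right and below (and the two forward diagonals) so each pair is counted once.
From row 0: 5 unlike of 16 pairs (running 5/16).
From row 1: 4 unlike of 15 pairs (running 9/31).
From row 2: 2 unlike of 18 pairs (running 11/49).
From row 3: 3 unlike of 16 pairs (running 14/65).
From row 4: 3 unlike of 10 pairs (running 17/75).
From row 5: 0 unlike of 2 pairs (running 17/77).
Total adjacent occupied pairs: 77; unlike-type pairs: 17.
17/77 is already in lowest terms.

17/77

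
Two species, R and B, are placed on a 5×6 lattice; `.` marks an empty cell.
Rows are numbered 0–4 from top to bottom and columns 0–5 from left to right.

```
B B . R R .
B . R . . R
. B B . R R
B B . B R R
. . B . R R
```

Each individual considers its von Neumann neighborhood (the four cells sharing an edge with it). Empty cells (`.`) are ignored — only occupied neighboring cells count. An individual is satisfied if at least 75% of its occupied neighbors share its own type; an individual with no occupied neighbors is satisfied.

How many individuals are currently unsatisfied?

(0,0)B 2/2 satisfied
(0,1)B 1/1 satisfied
(0,3)R 1/1 satisfied
(0,4)R 1/1 satisfied
(1,0)B 1/1 satisfied
(1,2)R 0/1 not
(1,5)R 1/1 satisfied
(2,1)B 2/2 satisfied
(2,2)B 1/2 not
(2,4)R 2/2 satisfied
(2,5)R 3/3 satisfied
(3,0)B 1/1 satisfied
(3,1)B 2/2 satisfied
(3,3)B 0/1 not
(3,4)R 3/4 satisfied
(3,5)R 3/3 satisfied
(4,2)B 0/0 satisfied
(4,4)R 2/2 satisfied
(4,5)R 2/2 satisfied
Unsatisfied: (1,2), (2,2), (3,3) — 3 in total.

3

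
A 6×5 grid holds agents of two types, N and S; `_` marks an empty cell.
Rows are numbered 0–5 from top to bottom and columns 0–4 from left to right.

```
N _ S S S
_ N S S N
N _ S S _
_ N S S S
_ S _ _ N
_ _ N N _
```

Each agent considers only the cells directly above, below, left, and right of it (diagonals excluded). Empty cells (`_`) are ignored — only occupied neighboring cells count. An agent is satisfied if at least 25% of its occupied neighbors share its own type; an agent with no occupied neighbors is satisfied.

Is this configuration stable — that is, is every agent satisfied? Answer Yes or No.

No

(0,0)N 0/0 ✓
(0,2)S 2/2 ✓
(0,3)S 3/3 ✓
(0,4)S 1/2 ✓
(1,1)N 0/1 ✗
(1,2)S 3/4 ✓
(1,3)S 3/4 ✓
(1,4)N 0/2 ✗
(2,0)N 0/0 ✓
(2,2)S 3/3 ✓
(2,3)S 3/3 ✓
(3,1)N 0/2 ✗
(3,2)S 2/3 ✓
(3,3)S 3/3 ✓
(3,4)S 1/2 ✓
(4,1)S 0/1 ✗
(4,4)N 0/1 ✗
(5,2)N 1/1 ✓
(5,3)N 1/1 ✓
For instance (1,1) has only 0/1 same-type neighbors, below 1/4.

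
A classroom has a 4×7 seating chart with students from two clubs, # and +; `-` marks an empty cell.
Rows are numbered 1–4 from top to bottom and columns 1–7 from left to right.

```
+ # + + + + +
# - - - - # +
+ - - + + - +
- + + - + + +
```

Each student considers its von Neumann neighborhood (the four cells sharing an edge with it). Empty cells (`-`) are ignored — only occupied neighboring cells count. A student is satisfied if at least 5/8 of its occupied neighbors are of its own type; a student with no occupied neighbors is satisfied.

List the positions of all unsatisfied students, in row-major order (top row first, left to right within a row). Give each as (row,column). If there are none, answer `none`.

(1,1), (1,2), (1,3), (2,1), (2,6), (3,1)

(1,1)+ 0/2 ✗
(1,2)# 0/2 ✗
(1,3)+ 1/2 ✗
(1,4)+ 2/2 ✓
(1,5)+ 2/2 ✓
(1,6)+ 2/3 ✓
(1,7)+ 2/2 ✓
(2,1)# 0/2 ✗
(2,6)# 0/2 ✗
(2,7)+ 2/3 ✓
(3,1)+ 0/1 ✗
(3,4)+ 1/1 ✓
(3,5)+ 2/2 ✓
(3,7)+ 2/2 ✓
(4,2)+ 1/1 ✓
(4,3)+ 1/1 ✓
(4,5)+ 2/2 ✓
(4,6)+ 2/2 ✓
(4,7)+ 2/2 ✓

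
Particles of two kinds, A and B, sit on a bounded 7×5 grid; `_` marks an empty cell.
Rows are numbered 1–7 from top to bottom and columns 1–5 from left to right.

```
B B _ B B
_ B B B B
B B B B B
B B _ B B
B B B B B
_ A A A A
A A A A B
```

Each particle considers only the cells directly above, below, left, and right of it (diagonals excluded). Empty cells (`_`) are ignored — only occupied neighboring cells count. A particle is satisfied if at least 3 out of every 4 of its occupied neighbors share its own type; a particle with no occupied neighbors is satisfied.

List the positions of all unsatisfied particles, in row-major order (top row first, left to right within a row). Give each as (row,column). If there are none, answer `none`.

(5,3), (5,5), (6,2), (6,5), (7,4), (7,5)

(1,1)B 1/1 satisfied
(1,2)B 2/2 satisfied
(1,4)B 2/2 satisfied
(1,5)B 2/2 satisfied
(2,2)B 3/3 satisfied
(2,3)B 3/3 satisfied
(2,4)B 4/4 satisfied
(2,5)B 3/3 satisfied
(3,1)B 2/2 satisfied
(3,2)B 4/4 satisfied
(3,3)B 3/3 satisfied
(3,4)B 4/4 satisfied
(3,5)B 3/3 satisfied
(4,1)B 3/3 satisfied
(4,2)B 3/3 satisfied
(4,4)B 3/3 satisfied
(4,5)B 3/3 satisfied
(5,1)B 2/2 satisfied
(5,2)B 3/4 satisfied
(5,3)B 2/3 not
(5,4)B 3/4 satisfied
(5,5)B 2/3 not
(6,2)A 2/3 not
(6,3)A 3/4 satisfied
(6,4)A 3/4 satisfied
(6,5)A 1/3 not
(7,1)A 1/1 satisfied
(7,2)A 3/3 satisfied
(7,3)A 3/3 satisfied
(7,4)A 2/3 not
(7,5)B 0/2 not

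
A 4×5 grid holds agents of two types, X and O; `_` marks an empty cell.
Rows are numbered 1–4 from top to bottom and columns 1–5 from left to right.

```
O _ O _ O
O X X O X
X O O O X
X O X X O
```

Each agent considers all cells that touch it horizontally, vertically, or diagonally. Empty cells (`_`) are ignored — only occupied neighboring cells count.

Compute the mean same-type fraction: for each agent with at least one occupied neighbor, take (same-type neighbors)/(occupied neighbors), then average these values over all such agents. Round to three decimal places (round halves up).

(1,1)O 1/2
(1,3)O 1/3
(1,5)O 1/2
(2,1)O 2/4
(2,2)X 2/7
(2,3)X 1/6
(2,4)O 4/7
(2,5)X 1/4
(3,1)X 2/5
(3,2)O 3/8
(3,3)O 4/8
(3,4)O 3/8
(3,5)X 2/5
(4,1)X 1/3
(4,2)O 2/5
(4,3)X 1/5
(4,4)X 2/5
(4,5)O 1/3
Sum over 18 agents: 1/2 + 1/3 + 1/2 + 2/4 + 2/7 + 1/6 + 4/7 + 1/4 + 2/5 + 3/8 + 4/8 + 3/8 + 2/5 + 1/3 + 2/5 + 1/5 + 2/5 + 1/3 = 1433/210; mean = 1433/210 ÷ 18 = 1433/3780 = 0.379100… → 0.379.

0.379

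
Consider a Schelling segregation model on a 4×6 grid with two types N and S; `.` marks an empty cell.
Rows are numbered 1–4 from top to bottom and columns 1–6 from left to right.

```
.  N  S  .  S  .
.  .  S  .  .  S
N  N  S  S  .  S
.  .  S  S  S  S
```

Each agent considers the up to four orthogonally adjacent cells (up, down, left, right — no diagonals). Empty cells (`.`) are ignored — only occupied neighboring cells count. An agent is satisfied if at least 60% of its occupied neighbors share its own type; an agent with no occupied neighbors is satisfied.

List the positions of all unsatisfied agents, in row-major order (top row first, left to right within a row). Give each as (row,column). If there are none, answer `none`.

(1,2)N 0/1 ✗
(1,3)S 1/2 ✗
(1,5)S 0/0 ✓
(2,3)S 2/2 ✓
(2,6)S 1/1 ✓
(3,1)N 1/1 ✓
(3,2)N 1/2 ✗
(3,3)S 3/4 ✓
(3,4)S 2/2 ✓
(3,6)S 2/2 ✓
(4,3)S 2/2 ✓
(4,4)S 3/3 ✓
(4,5)S 2/2 ✓
(4,6)S 2/2 ✓

(1,2), (1,3), (3,2)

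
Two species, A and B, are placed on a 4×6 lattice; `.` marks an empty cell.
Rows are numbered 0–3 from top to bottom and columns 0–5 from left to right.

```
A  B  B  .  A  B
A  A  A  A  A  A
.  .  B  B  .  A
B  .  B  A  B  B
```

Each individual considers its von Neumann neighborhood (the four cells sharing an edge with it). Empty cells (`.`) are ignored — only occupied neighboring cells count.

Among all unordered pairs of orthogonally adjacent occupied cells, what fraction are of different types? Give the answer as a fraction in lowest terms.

Scan each occupied cell's neighbors to the right and below so each pair is counted once.
Row 0: A(0,0)–B(0,1)≠ A(0,0)–A(1,0)= B(0,1)–B(0,2)= B(0,1)–A(1,1)≠ B(0,2)–A(1,2)≠ A(0,4)–B(0,5)≠ A(0,4)–A(1,4)= B(0,5)–A(1,5)≠  → 5/8 unlike.
Row 1: A(1,0)–A(1,1)= A(1,1)–A(1,2)= A(1,2)–A(1,3)= A(1,2)–B(2,2)≠ A(1,3)–A(1,4)= A(1,3)–B(2,3)≠ A(1,4)–A(1,5)= A(1,5)–A(2,5)=  → 2/8 unlike.
Row 2: B(2,2)–B(2,3)= B(2,2)–B(3,2)= B(2,3)–A(3,3)≠ A(2,5)–B(3,5)≠  → 2/4 unlike.
Row 3: B(3,2)–A(3,3)≠ A(3,3)–B(3,4)≠ B(3,4)–B(3,5)=  → 2/3 unlike.
Total adjacent occupied pairs: 23; unlike-type pairs: 11.
11/23 is already in lowest terms.

11/23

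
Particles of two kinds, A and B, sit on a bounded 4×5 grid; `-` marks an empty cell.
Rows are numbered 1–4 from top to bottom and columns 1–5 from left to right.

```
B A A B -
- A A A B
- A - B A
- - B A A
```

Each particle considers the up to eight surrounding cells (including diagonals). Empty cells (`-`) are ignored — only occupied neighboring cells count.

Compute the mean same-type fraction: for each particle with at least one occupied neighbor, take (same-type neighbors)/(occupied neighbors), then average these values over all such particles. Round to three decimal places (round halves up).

0.526

Row 1: (1,1)B 0/2 · (1,2)A 3/4 · (1,3)A 4/5 · (1,4)B 1/4
Row 2: (2,2)A 4/5 · (2,3)A 5/7 · (2,4)A 3/6 · (2,5)B 2/4
Row 3: (3,2)A 2/3 · (3,4)B 2/7 · (3,5)A 3/5
Row 4: (4,3)B 1/3 · (4,4)A 2/4 · (4,5)A 2/3
Sum over 14 particles: 0/2 + 3/4 + 4/5 + 1/4 + 4/5 + 5/7 + 3/6 + 2/4 + 2/3 + 2/7 + 3/5 + 1/3 + 2/4 + 2/3 = 221/30; mean = 221/30 ÷ 14 = 221/420 = 0.526190… → 0.526.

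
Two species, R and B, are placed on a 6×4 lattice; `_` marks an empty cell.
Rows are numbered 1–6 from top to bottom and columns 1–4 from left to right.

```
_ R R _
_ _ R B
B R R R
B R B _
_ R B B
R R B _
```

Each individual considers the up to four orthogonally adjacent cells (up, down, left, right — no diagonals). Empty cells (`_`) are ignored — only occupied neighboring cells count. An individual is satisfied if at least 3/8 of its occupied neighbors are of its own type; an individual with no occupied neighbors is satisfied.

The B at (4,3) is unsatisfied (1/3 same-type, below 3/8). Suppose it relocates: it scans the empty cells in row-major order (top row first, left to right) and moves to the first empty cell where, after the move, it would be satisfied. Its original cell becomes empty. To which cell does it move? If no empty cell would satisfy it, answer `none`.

(1,4)

Vacating (4,3). Empty cells in order:
  (1,1): 0/1 same-type → still unsatisfied.
  (1,4): 1/2 same-type → satisfied — stop here.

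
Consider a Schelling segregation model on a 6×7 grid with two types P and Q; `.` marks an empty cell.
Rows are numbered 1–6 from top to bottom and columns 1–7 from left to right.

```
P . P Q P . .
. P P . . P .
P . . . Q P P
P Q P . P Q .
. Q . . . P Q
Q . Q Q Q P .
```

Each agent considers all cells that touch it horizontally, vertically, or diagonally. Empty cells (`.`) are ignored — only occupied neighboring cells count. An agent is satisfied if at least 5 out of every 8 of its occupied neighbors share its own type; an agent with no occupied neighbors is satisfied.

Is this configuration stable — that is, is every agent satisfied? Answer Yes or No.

Row 1: (1,1)P 1/1 ok · (1,3)P 2/3 ok · (1,4)Q 0/3 unhappy · (1,5)P 1/2 unhappy
Row 2: (2,2)P 4/4 ok · (2,3)P 2/3 ok · (2,6)P 3/4 ok
Row 3: (3,1)P 2/3 ok · (3,5)Q 1/4 unhappy · (3,6)P 3/5 unhappy · (3,7)P 2/3 ok
Row 4: (4,1)P 1/3 unhappy · (4,2)Q 1/4 unhappy · (4,3)P 0/2 unhappy · (4,5)P 2/4 unhappy · (4,6)Q 2/6 unhappy
Row 5: (5,2)Q 3/5 unhappy · (5,6)P 2/5 unhappy · (5,7)Q 1/3 unhappy
Row 6: (6,1)Q 1/1 ok · (6,3)Q 2/2 ok · (6,4)Q 2/2 ok · (6,5)Q 1/3 unhappy · (6,6)P 1/3 unhappy
For instance (1,4) has only 0/3 same-type neighbors, below 5/8.

No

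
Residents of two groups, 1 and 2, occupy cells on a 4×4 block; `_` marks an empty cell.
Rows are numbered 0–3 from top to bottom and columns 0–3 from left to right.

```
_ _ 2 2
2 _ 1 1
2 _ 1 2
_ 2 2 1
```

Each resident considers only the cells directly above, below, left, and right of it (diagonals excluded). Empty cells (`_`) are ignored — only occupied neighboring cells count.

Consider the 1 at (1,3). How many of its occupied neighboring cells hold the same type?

1

Occupied neighbors of (1,3): (0,3)=2, (2,3)=2, (1,2)=1.
Same type (1): 1 of 3.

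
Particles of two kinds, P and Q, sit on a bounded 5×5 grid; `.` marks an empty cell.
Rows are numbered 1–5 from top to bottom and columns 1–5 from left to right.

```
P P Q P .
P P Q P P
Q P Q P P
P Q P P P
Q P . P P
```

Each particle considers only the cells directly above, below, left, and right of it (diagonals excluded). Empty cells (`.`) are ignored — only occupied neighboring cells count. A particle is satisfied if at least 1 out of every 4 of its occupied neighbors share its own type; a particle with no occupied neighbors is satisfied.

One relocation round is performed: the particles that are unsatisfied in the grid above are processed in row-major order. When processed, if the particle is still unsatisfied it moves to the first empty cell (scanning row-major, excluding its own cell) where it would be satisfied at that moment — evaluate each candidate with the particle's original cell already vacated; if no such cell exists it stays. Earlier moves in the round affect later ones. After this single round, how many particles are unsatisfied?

Initially unsatisfied (in order): (3,1), (4,1), (4,2), (5,1), (5,2).
  (3,1): no empty cell satisfies it; stays.
  (4,1) → (1,5).
  (4,2) → (4,1).
  (5,1): now satisfied by earlier moves; stays.
  (5,2) → (4,2).
Resulting grid:
P P Q P P
P P Q P P
Q P Q P P
Q P P P P
Q . . P P
All satisfied now.

0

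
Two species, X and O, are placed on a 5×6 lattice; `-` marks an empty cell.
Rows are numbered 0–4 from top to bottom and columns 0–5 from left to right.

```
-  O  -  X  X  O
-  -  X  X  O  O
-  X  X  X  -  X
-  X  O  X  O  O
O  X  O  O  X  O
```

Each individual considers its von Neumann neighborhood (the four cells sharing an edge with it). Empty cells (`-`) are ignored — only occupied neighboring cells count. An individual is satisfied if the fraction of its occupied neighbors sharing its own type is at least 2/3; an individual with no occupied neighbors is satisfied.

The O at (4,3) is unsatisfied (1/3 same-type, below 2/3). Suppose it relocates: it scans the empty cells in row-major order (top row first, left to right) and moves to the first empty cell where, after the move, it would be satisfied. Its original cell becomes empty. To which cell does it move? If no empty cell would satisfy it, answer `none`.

(0,0)

Vacating (4,3). Empty cells in order:
  (0,0): 1/1 same-type → satisfied — stop here.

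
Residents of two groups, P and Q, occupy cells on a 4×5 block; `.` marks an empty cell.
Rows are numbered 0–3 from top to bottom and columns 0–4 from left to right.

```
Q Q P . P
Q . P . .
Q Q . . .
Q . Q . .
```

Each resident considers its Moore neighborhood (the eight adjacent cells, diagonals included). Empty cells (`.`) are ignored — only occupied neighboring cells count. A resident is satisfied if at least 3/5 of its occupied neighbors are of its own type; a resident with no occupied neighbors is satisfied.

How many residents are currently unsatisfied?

3

(0,0)Q 2/2 ok
(0,1)Q 2/4 unhappy
(0,2)P 1/2 unhappy
(0,4)P 0/0 ok
(1,0)Q 4/4 ok
(1,2)P 1/3 unhappy
(2,0)Q 3/3 ok
(2,1)Q 4/5 ok
(3,0)Q 2/2 ok
(3,2)Q 1/1 ok
Unsatisfied: (0,1), (0,2), (1,2) — 3 in total.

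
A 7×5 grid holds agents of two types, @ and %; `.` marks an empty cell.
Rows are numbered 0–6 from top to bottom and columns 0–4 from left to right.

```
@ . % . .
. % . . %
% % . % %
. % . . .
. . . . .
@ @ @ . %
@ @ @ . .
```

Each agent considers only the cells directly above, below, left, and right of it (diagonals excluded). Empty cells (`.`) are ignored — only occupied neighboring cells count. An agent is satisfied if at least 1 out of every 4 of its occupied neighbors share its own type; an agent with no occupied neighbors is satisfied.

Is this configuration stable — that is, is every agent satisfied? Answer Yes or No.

Row 0: (0,0)@ 0/0 satisfied · (0,2)% 0/0 satisfied
Row 1: (1,1)% 1/1 satisfied · (1,4)% 1/1 satisfied
Row 2: (2,0)% 1/1 satisfied · (2,1)% 3/3 satisfied · (2,3)% 1/1 satisfied · (2,4)% 2/2 satisfied
Row 3: (3,1)% 1/1 satisfied
Row 5: (5,0)@ 2/2 satisfied · (5,1)@ 3/3 satisfied · (5,2)@ 2/2 satisfied · (5,4)% 0/0 satisfied
Row 6: (6,0)@ 2/2 satisfied · (6,1)@ 3/3 satisfied · (6,2)@ 2/2 satisfied
All meet the threshold, so the configuration is stable.

Yes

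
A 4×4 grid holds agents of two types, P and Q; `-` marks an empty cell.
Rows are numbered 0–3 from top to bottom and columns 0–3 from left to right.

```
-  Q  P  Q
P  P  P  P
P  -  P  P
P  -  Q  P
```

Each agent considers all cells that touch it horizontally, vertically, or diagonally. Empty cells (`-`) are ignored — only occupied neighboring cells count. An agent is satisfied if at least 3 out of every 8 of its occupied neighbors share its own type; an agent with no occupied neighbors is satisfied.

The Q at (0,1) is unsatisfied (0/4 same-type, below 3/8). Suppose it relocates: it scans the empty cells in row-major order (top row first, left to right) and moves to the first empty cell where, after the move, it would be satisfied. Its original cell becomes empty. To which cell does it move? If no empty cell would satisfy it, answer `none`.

none

Vacating (0,1). Empty cells in order:
  (0,0): 0/2 same-type → still unsatisfied.
  (2,1): 1/7 same-type → still unsatisfied.
  (3,1): 1/4 same-type → still unsatisfied.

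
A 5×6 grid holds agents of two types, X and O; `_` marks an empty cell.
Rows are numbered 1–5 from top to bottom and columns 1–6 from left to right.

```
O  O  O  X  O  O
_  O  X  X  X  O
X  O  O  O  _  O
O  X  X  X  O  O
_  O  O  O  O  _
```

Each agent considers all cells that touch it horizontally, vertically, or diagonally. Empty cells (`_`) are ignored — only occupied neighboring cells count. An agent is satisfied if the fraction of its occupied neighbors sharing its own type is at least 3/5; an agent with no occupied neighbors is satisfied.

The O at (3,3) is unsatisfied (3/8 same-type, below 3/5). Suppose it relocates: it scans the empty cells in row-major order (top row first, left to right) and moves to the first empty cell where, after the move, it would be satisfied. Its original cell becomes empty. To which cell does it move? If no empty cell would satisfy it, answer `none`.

(2,1)

Vacating (3,3). Empty cells in order:
  (2,1): 4/5 same-type → satisfied — stop here.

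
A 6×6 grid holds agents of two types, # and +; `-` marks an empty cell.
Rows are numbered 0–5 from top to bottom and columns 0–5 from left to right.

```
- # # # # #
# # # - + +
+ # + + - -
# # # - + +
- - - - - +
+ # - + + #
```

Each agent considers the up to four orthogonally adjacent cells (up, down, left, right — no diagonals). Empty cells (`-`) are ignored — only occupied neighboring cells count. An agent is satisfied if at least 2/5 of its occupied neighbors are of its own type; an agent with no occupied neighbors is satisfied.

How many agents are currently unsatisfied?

Row 0: (0,1)# 2/2 satisfied · (0,2)# 3/3 satisfied · (0,3)# 2/2 satisfied · (0,4)# 2/3 satisfied · (0,5)# 1/2 satisfied
Row 1: (1,0)# 1/2 satisfied · (1,1)# 4/4 satisfied · (1,2)# 2/3 satisfied · (1,4)+ 1/2 satisfied · (1,5)+ 1/2 satisfied
Row 2: (2,0)+ 0/3 not · (2,1)# 2/4 satisfied · (2,2)+ 1/4 not · (2,3)+ 1/1 satisfied
Row 3: (3,0)# 1/2 satisfied · (3,1)# 3/3 satisfied · (3,2)# 1/2 satisfied · (3,4)+ 1/1 satisfied · (3,5)+ 2/2 satisfied
Row 4: (4,5)+ 1/2 satisfied
Row 5: (5,0)+ 0/1 not · (5,1)# 0/1 not · (5,3)+ 1/1 satisfied · (5,4)+ 1/2 satisfied · (5,5)# 0/2 not
Unsatisfied: (2,0), (2,2), (5,0), (5,1), (5,5) — 5 in total.

5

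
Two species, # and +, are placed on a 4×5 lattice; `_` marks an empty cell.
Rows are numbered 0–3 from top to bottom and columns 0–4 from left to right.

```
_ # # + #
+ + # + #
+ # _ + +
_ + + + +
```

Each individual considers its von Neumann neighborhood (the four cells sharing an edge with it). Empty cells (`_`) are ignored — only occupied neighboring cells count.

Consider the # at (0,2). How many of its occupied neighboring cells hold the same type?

2

Occupied neighbors of (0,2): (1,2)=#, (0,1)=#, (0,3)=+.
Same type (#): 2 of 3.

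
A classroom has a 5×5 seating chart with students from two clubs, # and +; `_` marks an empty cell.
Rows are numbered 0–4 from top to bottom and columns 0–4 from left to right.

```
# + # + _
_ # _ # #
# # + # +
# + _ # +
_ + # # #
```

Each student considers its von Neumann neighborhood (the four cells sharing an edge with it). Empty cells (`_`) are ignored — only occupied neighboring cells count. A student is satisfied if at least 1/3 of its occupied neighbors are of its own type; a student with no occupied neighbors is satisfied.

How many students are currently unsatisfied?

(0,0)# 0/1 ✗
(0,1)+ 0/3 ✗
(0,2)# 0/2 ✗
(0,3)+ 0/2 ✗
(1,1)# 1/2 ✓
(1,3)# 2/3 ✓
(1,4)# 1/2 ✓
(2,0)# 2/2 ✓
(2,1)# 2/4 ✓
(2,2)+ 0/2 ✗
(2,3)# 2/4 ✓
(2,4)+ 1/3 ✓
(3,0)# 1/2 ✓
(3,1)+ 1/3 ✓
(3,3)# 2/3 ✓
(3,4)+ 1/3 ✓
(4,1)+ 1/2 ✓
(4,2)# 1/2 ✓
(4,3)# 3/3 ✓
(4,4)# 1/2 ✓
Unsatisfied: (0,0), (0,1), (0,2), (0,3), (2,2) — 5 in total.

5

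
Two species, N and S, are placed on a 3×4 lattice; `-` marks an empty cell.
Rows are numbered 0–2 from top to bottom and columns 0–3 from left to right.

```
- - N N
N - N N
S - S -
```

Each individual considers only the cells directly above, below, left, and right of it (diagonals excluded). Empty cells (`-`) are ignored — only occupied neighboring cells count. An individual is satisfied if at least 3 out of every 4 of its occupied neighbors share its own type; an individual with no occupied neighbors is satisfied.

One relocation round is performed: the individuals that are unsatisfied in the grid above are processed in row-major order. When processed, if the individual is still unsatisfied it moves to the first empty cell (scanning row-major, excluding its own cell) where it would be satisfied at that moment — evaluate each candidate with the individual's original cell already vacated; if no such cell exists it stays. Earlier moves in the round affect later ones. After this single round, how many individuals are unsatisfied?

0

Initially unsatisfied (in order): (1,0), (1,2), (2,0), (2,2).
  (1,0) → (0,0).
  (1,2) → (0,1).
  (2,0): now satisfied by earlier moves; stays.
  (2,2): now satisfied by earlier moves; stays.
Resulting grid:
N N N N
- - - N
S - S -
All satisfied now.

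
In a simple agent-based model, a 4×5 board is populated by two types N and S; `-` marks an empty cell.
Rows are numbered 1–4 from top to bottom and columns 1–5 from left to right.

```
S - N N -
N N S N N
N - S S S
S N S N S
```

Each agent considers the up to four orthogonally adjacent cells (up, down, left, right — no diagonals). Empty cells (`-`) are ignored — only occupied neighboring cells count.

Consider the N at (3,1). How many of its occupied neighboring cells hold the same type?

Occupied neighbors of (3,1): (2,1)=N, (4,1)=S.
Same type (N): 1 of 2.

1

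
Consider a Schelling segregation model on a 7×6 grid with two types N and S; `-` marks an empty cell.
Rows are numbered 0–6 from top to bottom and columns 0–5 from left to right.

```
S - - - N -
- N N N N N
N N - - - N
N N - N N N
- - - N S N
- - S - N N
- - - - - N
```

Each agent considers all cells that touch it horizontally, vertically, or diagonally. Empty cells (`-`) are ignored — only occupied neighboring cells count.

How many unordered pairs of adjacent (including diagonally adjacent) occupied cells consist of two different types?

9

Scan each occupied cell's neighbors to the right and below (and the two forward diagonals) so each pair is counted once.
Row 0: S(0,0)–N(1,1)≠ N(0,4)–N(1,4)= N(0,4)–N(1,5)= N(0,4)–N(1,3)=  → 1/4 unlike.
Row 1: N(1,1)–N(1,2)= N(1,1)–N(2,1)= N(1,1)–N(2,0)= N(1,2)–N(1,3)= N(1,2)–N(2,1)= N(1,3)–N(1,4)= N(1,4)–N(1,5)= N(1,4)–N(2,5)= N(1,5)–N(2,5)=  → 0/9 unlike.
Row 2: N(2,0)–N(2,1)= N(2,0)–N(3,0)= N(2,0)–N(3,1)= N(2,1)–N(3,1)= N(2,1)–N(3,0)= N(2,5)–N(3,5)= N(2,5)–N(3,4)=  → 0/7 unlike.
Row 3: N(3,0)–N(3,1)= N(3,3)–N(3,4)= N(3,3)–N(4,3)= N(3,3)–S(4,4)≠ N(3,4)–N(3,5)= N(3,4)–S(4,4)≠ N(3,4)–N(4,5)= N(3,4)–N(4,3)= N(3,5)–N(4,5)= N(3,5)–S(4,4)≠  → 3/10 unlike.
Row 4: N(4,3)–S(4,4)≠ N(4,3)–N(5,4)= N(4,3)–S(5,2)≠ S(4,4)–N(4,5)≠ S(4,4)–N(5,4)≠ S(4,4)–N(5,5)≠ N(4,5)–N(5,5)= N(4,5)–N(5,4)=  → 5/8 unlike.
Row 5: N(5,4)–N(5,5)= N(5,4)–N(6,5)= N(5,5)–N(6,5)=  → 0/3 unlike.
Total adjacent occupied pairs: 41; unlike-type pairs: 9.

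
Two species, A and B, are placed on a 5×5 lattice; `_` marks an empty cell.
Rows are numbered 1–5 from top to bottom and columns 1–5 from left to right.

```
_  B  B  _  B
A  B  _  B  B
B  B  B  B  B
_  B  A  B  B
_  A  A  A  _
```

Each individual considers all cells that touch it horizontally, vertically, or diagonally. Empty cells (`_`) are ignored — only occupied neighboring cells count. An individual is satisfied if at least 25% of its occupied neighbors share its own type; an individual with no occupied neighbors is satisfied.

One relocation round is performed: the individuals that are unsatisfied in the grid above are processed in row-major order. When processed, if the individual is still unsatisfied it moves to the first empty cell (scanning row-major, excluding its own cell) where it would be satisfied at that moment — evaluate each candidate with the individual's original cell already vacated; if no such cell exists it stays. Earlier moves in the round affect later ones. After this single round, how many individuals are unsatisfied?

0

Initially unsatisfied (in order): (2,1).
  (2,1) → (4,1).
Resulting grid:
_ B B _ B
_ B _ B B
B B B B B
A B A B B
_ A A A _
All satisfied now.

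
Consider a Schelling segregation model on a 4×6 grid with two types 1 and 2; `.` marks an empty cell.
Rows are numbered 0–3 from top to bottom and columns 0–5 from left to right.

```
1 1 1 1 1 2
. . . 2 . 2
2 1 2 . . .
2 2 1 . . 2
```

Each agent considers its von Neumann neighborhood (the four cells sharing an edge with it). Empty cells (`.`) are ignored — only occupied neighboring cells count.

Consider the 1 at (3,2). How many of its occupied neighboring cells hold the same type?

0

Occupied neighbors of (3,2): (2,2)=2, (3,1)=2.
Same type (1): 0 of 2.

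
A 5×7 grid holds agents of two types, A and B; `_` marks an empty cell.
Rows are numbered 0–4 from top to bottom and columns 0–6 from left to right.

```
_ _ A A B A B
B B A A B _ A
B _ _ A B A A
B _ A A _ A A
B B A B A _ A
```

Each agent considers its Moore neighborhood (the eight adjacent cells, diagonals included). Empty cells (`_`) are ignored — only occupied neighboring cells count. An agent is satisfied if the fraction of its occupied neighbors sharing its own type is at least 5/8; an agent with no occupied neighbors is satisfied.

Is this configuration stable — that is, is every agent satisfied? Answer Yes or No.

(0,2)A 3/4 ✓
(0,3)A 3/5 ✗
(0,4)B 1/4 ✗
(0,5)A 1/4 ✗
(0,6)B 0/2 ✗
(1,0)B 2/2 ✓
(1,1)B 2/4 ✗
(1,2)A 4/5 ✓
(1,3)A 4/7 ✗
(1,4)B 2/7 ✗
(1,6)A 3/4 ✓
(2,0)B 3/3 ✓
(2,3)A 4/6 ✓
(2,4)B 1/6 ✗
(2,5)A 4/6 ✓
(2,6)A 4/4 ✓
(3,0)B 3/3 ✓
(3,2)A 3/5 ✗
(3,3)A 4/6 ✓
(3,5)A 5/6 ✓
(3,6)A 4/4 ✓
(4,0)B 2/2 ✓
(4,1)B 2/4 ✗
(4,2)A 2/4 ✗
(4,3)B 0/4 ✗
(4,4)A 2/3 ✓
(4,6)A 2/2 ✓
For instance (0,3) has only 3/5 same-type neighbors, below 5/8.

No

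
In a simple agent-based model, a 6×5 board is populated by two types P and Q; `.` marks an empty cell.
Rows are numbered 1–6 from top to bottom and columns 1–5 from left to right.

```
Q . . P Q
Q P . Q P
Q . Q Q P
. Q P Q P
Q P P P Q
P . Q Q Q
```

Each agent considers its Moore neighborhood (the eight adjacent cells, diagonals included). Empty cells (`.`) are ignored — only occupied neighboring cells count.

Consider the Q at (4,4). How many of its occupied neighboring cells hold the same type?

Occupied neighbors of (4,4): (3,3)=Q, (3,4)=Q, (3,5)=P, (4,3)=P, (4,5)=P, (5,3)=P, (5,4)=P, (5,5)=Q.
Same type (Q): 3 of 8.

3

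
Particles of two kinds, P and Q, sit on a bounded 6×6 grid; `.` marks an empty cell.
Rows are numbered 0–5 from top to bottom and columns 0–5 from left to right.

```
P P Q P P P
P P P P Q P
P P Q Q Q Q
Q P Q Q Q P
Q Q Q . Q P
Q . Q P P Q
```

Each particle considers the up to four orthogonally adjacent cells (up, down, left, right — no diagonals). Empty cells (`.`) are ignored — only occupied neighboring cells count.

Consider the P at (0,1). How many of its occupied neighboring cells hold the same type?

2

Occupied neighbors of (0,1): (1,1)=P, (0,0)=P, (0,2)=Q.
Same type (P): 2 of 3.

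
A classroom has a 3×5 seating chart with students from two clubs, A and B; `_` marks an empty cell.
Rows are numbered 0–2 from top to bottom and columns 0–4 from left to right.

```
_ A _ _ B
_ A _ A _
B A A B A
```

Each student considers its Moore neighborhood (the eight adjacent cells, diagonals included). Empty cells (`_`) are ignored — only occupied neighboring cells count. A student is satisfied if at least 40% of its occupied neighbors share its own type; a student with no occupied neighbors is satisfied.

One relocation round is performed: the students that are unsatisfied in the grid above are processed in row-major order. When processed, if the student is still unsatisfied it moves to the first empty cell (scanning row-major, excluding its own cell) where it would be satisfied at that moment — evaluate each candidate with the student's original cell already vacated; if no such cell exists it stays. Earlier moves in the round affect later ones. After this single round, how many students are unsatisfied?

0

Initially unsatisfied (in order): (0,4), (2,0), (2,3).
  (0,4): no empty cell satisfies it; stays.
  (2,0) → (0,3).
  (2,3) → (1,4).
Resulting grid:
_ A _ B B
_ A _ A B
_ A A _ A
All satisfied now.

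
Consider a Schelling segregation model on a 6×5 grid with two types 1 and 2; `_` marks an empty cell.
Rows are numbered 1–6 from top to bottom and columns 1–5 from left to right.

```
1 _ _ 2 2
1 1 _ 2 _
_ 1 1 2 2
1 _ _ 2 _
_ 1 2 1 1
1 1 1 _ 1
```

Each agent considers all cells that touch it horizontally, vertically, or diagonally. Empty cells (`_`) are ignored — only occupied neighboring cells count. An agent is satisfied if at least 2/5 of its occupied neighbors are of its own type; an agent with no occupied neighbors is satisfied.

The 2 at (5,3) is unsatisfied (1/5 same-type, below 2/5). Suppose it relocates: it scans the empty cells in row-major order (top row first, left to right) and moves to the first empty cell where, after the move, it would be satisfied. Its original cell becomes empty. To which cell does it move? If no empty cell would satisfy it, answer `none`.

(1,3)

Vacating (5,3). Empty cells in order:
  (1,2): 0/3 same-type → still unsatisfied.
  (1,3): 2/3 same-type → satisfied — stop here.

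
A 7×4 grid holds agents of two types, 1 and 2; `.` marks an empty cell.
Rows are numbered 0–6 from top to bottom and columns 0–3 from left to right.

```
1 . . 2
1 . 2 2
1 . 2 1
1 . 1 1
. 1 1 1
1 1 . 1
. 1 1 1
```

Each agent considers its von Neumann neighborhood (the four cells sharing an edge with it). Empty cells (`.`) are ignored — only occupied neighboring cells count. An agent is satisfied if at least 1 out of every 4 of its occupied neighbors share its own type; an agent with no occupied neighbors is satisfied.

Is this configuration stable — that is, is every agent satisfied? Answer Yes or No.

Yes

Row 0: (0,0)1 1/1 satisfied · (0,3)2 1/1 satisfied
Row 1: (1,0)1 2/2 satisfied · (1,2)2 2/2 satisfied · (1,3)2 2/3 satisfied
Row 2: (2,0)1 2/2 satisfied · (2,2)2 1/3 satisfied · (2,3)1 1/3 satisfied
Row 3: (3,0)1 1/1 satisfied · (3,2)1 2/3 satisfied · (3,3)1 3/3 satisfied
Row 4: (4,1)1 2/2 satisfied · (4,2)1 3/3 satisfied · (4,3)1 3/3 satisfied
Row 5: (5,0)1 1/1 satisfied · (5,1)1 3/3 satisfied · (5,3)1 2/2 satisfied
Row 6: (6,1)1 2/2 satisfied · (6,2)1 2/2 satisfied · (6,3)1 2/2 satisfied
All meet the threshold, so the configuration is stable.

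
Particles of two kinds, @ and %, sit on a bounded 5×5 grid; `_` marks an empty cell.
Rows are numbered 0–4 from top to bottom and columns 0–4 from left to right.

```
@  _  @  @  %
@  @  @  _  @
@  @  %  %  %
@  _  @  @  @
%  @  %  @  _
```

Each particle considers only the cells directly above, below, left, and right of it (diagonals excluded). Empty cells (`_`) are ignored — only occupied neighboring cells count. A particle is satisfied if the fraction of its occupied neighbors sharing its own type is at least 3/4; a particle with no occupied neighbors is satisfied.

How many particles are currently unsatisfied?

15

Row 0: (0,0)@ 1/1 satisfied · (0,2)@ 2/2 satisfied · (0,3)@ 1/2 not · (0,4)% 0/2 not
Row 1: (1,0)@ 3/3 satisfied · (1,1)@ 3/3 satisfied · (1,2)@ 2/3 not · (1,4)@ 0/2 not
Row 2: (2,0)@ 3/3 satisfied · (2,1)@ 2/3 not · (2,2)% 1/4 not · (2,3)% 2/3 not · (2,4)% 1/3 not
Row 3: (3,0)@ 1/2 not · (3,2)@ 1/3 not · (3,3)@ 3/4 satisfied · (3,4)@ 1/2 not
Row 4: (4,0)% 0/2 not · (4,1)@ 0/2 not · (4,2)% 0/3 not · (4,3)@ 1/2 not
Unsatisfied: (0,3), (0,4), (1,2), (1,4), (2,1), (2,2), (2,3), (2,4), (3,0), (3,2), (3,4), (4,0), (4,1), (4,2), (4,3) — 15 in total.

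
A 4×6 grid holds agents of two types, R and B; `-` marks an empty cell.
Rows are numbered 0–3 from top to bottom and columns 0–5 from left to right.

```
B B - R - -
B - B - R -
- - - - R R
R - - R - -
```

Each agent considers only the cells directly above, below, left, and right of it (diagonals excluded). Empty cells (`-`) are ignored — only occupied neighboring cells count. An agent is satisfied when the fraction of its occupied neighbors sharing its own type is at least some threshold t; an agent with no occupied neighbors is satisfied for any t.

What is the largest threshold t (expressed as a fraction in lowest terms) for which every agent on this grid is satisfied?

1/1

(0,0)B 2/2
(0,1)B 1/1
(0,3)R — no occupied neighbors
(1,0)B 1/1
(1,2)B — no occupied neighbors
(1,4)R 1/1
(2,4)R 2/2
(2,5)R 1/1
(3,0)R — no occupied neighbors
(3,3)R — no occupied neighbors
The smallest same-type fraction is 2/2 at (0,0), which reduces to 1/1. Any threshold above that leaves this agent unsatisfied.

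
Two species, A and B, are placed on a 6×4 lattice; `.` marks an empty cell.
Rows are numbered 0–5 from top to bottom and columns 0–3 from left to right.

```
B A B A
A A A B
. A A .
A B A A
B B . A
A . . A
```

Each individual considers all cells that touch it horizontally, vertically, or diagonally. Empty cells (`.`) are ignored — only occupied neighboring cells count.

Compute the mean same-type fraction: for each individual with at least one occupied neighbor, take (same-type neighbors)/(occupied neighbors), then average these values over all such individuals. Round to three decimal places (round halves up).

(0,0)B 0/3
(0,1)A 3/5
(0,2)B 1/5
(0,3)A 1/3
(1,0)A 3/4
(1,1)A 5/7
(1,2)A 5/7
(1,3)B 1/4
(2,1)A 6/7
(2,2)A 5/7
(3,0)A 1/4
(3,1)B 2/6
(3,2)A 4/6
(3,3)A 3/3
(4,0)B 2/4
(4,1)B 2/5
(4,3)A 3/3
(5,0)A 0/2
(5,3)A 1/1
Sum over 19 individuals: 0/3 + 3/5 + 1/5 + 1/3 + 3/4 + 5/7 + 5/7 + 1/4 + 6/7 + 5/7 + 1/4 + 2/6 + 4/6 + 3/3 + 2/4 + 2/5 + 3/3 + 0/2 + 1/1 = 617/60; mean = 617/60 ÷ 19 = 617/1140 = 0.541228… → 0.541.

0.541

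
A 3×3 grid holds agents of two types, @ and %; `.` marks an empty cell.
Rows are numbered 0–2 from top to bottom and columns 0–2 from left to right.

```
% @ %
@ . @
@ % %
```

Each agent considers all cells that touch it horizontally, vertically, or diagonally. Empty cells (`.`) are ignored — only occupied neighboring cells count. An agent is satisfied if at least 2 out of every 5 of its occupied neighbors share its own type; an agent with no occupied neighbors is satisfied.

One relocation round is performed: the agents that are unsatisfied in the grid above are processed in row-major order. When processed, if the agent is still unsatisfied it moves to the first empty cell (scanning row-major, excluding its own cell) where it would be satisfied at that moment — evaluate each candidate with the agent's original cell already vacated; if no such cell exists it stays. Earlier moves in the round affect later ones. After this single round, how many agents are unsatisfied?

Initially unsatisfied (in order): (0,0), (0,2), (1,2), (2,1).
  (0,0) → (1,1).
  (0,2): no empty cell satisfies it; stays.
  (1,2) → (0,0).
  (2,1): now satisfied by earlier moves; stays.
Resulting grid:
@ @ %
@ % .
@ % %
Unsatisfied now: (2,0).

1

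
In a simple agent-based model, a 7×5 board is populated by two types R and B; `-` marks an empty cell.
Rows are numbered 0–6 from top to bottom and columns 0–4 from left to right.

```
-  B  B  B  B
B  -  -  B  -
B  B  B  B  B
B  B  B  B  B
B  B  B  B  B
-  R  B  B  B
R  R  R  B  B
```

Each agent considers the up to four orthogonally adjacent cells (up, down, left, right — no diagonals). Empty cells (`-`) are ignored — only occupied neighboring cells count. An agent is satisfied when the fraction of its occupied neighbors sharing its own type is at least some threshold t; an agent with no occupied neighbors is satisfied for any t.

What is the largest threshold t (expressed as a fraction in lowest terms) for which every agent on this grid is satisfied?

Row 0: (0,1)B 1/1 · (0,2)B 2/2 · (0,3)B 3/3 · (0,4)B 1/1
Row 1: (1,0)B 1/1 · (1,3)B 2/2
Row 2: (2,0)B 3/3 · (2,1)B 3/3 · (2,2)B 3/3 · (2,3)B 4/4 · (2,4)B 2/2
Row 3: (3,0)B 3/3 · (3,1)B 4/4 · (3,2)B 4/4 · (3,3)B 4/4 · (3,4)B 3/3
Row 4: (4,0)B 2/2 · (4,1)B 3/4 · (4,2)B 4/4 · (4,3)B 4/4 · (4,4)B 3/3
Row 5: (5,1)R 1/3 · (5,2)B 2/4 · (5,3)B 4/4 · (5,4)B 3/3
Row 6: (6,0)R 1/1 · (6,1)R 3/3 · (6,2)R 1/3 · (6,3)B 2/3 · (6,4)B 2/2
The smallest same-type fraction is 1/3 at (5,1), which reduces to 1/3. Any threshold above that leaves this agent unsatisfied.

1/3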